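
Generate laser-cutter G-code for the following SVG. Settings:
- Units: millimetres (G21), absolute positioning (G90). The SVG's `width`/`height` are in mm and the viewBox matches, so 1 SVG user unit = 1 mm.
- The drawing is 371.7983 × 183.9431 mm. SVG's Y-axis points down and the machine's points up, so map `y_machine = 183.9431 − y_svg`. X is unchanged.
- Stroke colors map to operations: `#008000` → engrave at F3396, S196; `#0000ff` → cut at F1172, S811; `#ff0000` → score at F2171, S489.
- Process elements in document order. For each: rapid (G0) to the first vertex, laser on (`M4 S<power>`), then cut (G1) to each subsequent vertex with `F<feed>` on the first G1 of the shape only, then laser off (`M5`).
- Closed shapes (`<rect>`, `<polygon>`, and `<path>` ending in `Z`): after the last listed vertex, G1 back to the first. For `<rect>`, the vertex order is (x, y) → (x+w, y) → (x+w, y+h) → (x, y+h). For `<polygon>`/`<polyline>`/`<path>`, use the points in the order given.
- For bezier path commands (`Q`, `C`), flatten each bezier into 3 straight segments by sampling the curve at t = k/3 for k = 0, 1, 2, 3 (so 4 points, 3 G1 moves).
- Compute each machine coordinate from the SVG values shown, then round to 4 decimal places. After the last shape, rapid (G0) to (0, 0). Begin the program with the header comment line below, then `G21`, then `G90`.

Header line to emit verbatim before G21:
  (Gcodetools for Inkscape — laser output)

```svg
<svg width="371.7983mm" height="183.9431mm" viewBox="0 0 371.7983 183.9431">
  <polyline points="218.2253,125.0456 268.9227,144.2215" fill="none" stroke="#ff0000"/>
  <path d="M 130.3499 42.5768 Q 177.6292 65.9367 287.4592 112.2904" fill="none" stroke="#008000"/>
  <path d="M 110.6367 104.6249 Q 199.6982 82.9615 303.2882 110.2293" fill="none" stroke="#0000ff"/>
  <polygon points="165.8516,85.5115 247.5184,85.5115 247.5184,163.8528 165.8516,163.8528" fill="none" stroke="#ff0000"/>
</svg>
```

1 u = 1 mm; y_m = 183.9431 − y.

[1] `<polyline>` line segment, #ff0000→score S489 F2171: (218.2253,58.8975) → (268.9227,39.7216)

[2] `<path>` quadratic bezier, #008000→engrave S196 F3396: (130.3499,141.3663) → (168.8195,123.2382) → (221.1893,100.0003) → (287.4592,71.6527)

[3] `<path>` quadratic bezier, #0000ff→cut S811 F1172: (110.6367,79.3182) → (171.6253,88.3237) → (235.8425,86.4555) → (303.2882,73.7138)

[4] `<polygon>` rectangle, #ff0000→score S489 F2171: (165.8516,98.4316) → (247.5184,98.4316) → (247.5184,20.0903) → (165.8516,20.0903) → (165.8516,98.4316) (closed)

(Gcodetools for Inkscape — laser output)
G21
G90
G0 X218.2253 Y58.8975
M4 S489
G1 X268.9227 Y39.7216 F2171
M5
G0 X130.3499 Y141.3663
M4 S196
G1 X168.8195 Y123.2382 F3396
G1 X221.1893 Y100.0003
G1 X287.4592 Y71.6527
M5
G0 X110.6367 Y79.3182
M4 S811
G1 X171.6253 Y88.3237 F1172
G1 X235.8425 Y86.4555
G1 X303.2882 Y73.7138
M5
G0 X165.8516 Y98.4316
M4 S489
G1 X247.5184 Y98.4316 F2171
G1 X247.5184 Y20.0903
G1 X165.8516 Y20.0903
G1 X165.8516 Y98.4316
M5
G0 X0.0000 Y0.0000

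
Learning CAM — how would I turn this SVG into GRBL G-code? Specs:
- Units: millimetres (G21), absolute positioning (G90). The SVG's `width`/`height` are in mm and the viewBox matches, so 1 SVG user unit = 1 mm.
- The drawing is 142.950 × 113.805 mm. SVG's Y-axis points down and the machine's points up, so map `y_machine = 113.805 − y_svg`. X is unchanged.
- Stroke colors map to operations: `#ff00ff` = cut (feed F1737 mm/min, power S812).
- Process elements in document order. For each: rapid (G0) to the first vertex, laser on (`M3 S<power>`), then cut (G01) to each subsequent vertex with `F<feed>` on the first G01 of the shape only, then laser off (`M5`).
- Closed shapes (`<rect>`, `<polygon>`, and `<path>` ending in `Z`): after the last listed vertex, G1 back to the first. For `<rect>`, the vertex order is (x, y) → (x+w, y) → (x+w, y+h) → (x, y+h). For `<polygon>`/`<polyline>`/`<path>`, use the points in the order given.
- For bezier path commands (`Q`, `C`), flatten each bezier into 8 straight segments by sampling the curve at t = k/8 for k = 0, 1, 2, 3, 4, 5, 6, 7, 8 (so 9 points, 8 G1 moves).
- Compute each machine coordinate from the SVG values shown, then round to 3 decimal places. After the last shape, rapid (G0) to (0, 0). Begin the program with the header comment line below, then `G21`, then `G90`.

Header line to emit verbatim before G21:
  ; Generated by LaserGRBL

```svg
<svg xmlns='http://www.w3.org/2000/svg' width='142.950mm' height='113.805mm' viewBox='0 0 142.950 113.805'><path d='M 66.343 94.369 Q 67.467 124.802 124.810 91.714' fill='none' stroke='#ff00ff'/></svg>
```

Since the viewBox matches the mm dimensions, user units are millimetres directly. The only transform is the Y-flip y_m = 113.805 − y_svg.

Shape 1 is a quadratic bezier drawn with `<path>`. Its stroke #ff00ff means cut at S812, F1737. After flipping Y the toolpath is (66.343,19.436) → (67.502,12.820) → (70.419,8.190) → (75.092,5.544) → (81.522,4.883) → (89.709,6.208) → (99.652,9.517) → (111.353,14.812) → (124.810,22.091).

; Generated by LaserGRBL
G21
G90
G0 X66.343 Y19.436
M3 S812
G01 X67.502 Y12.820 F1737
G01 X70.419 Y8.190
G01 X75.092 Y5.544
G01 X81.522 Y4.883
G01 X89.709 Y6.208
G01 X99.652 Y9.517
G01 X111.353 Y14.812
G01 X124.810 Y22.091
M5
G0 X0.000 Y0.000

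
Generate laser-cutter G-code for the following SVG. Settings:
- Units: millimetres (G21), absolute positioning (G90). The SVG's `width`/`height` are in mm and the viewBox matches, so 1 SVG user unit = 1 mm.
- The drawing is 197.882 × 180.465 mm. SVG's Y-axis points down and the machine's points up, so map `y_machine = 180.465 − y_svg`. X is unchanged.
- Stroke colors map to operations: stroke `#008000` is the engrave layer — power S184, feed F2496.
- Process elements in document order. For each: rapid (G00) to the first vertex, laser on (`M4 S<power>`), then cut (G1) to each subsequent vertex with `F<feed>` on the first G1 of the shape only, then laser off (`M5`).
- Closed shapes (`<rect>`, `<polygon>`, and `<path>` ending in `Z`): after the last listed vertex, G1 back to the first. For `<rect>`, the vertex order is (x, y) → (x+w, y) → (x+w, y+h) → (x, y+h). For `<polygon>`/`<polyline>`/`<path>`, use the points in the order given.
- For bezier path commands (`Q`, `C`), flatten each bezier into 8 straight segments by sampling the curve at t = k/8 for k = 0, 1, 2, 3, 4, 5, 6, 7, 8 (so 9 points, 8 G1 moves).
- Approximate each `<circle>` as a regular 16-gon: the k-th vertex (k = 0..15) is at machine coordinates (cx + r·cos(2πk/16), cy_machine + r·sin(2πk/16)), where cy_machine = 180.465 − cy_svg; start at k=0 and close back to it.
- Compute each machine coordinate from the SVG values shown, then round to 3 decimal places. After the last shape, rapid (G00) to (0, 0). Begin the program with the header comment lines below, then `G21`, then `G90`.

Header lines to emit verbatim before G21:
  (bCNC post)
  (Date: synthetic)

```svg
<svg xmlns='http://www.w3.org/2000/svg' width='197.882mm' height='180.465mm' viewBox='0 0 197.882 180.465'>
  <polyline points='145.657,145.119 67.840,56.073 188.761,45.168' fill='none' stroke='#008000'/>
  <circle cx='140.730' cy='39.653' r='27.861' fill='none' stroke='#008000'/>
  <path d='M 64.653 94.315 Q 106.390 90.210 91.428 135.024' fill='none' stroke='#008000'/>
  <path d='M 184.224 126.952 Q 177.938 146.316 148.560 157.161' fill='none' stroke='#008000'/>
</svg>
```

(bCNC post)
(Date: synthetic)
G21
G90
G00 X145.657 Y35.346
M4 S184
G1 X67.840 Y124.392 F2496
G1 X188.761 Y135.297
M5
G00 X168.591 Y140.812
M4 S184
G1 X166.470 Y151.474 F2496
G1 X160.431 Y160.513
G1 X151.392 Y166.552
G1 X140.730 Y168.673
G1 X130.068 Y166.552
G1 X121.029 Y160.513
G1 X114.990 Y151.474
G1 X112.869 Y140.812
G1 X114.990 Y130.150
G1 X121.029 Y121.111
G1 X130.068 Y115.072
G1 X140.730 Y112.951
G1 X151.392 Y115.072
G1 X160.431 Y121.111
G1 X166.470 Y130.150
G1 X168.591 Y140.812
M5
G00 X64.653 Y86.150
M4 S184
G1 X74.201 Y86.412 F2496
G1 X81.978 Y85.145
G1 X87.982 Y82.350
G1 X92.215 Y78.025
G1 X94.676 Y72.172
G1 X95.365 Y64.791
G1 X94.283 Y55.880
G1 X91.428 Y45.441
M5
G00 X184.224 Y53.513
M4 S184
G1 X182.292 Y48.805 F2496
G1 X179.638 Y44.363
G1 X176.262 Y40.188
G1 X172.165 Y36.279
G1 X167.346 Y32.636
G1 X161.806 Y29.259
G1 X155.544 Y26.148
G1 X148.560 Y23.304
M5
G00 X0.000 Y0.000

1 u = 1 mm; y_m = 180.465 − y.

[1] `<polyline>` open polyline, #008000→engrave S184 F2496: (145.657,35.346) → (67.840,124.392) → (188.761,135.297)

[2] `<circle>` circle, #008000→engrave S184 F2496: (168.591,140.812) → (166.470,151.474) → (160.431,160.513) → (151.392,166.552) → (140.730,168.673) → (130.068,166.552) → (121.029,160.513) → (114.990,151.474) → (112.869,140.812) → (114.990,130.150) → (121.029,121.111) → (130.068,115.072) → (140.730,112.951) → (151.392,115.072) → (160.431,121.111) → (166.470,130.150) → (168.591,140.812) (closed)

[3] `<path>` quadratic bezier, #008000→engrave S184 F2496: (64.653,86.150) → (74.201,86.412) → (81.978,85.145) → (87.982,82.350) → (92.215,78.025) → (94.676,72.172) → (95.365,64.791) → (94.283,55.880) → (91.428,45.441)

[4] `<path>` quadratic bezier, #008000→engrave S184 F2496: (184.224,53.513) → (182.292,48.805) → (179.638,44.363) → (176.262,40.188) → (172.165,36.279) → (167.346,32.636) → (161.806,29.259) → (155.544,26.148) → (148.560,23.304)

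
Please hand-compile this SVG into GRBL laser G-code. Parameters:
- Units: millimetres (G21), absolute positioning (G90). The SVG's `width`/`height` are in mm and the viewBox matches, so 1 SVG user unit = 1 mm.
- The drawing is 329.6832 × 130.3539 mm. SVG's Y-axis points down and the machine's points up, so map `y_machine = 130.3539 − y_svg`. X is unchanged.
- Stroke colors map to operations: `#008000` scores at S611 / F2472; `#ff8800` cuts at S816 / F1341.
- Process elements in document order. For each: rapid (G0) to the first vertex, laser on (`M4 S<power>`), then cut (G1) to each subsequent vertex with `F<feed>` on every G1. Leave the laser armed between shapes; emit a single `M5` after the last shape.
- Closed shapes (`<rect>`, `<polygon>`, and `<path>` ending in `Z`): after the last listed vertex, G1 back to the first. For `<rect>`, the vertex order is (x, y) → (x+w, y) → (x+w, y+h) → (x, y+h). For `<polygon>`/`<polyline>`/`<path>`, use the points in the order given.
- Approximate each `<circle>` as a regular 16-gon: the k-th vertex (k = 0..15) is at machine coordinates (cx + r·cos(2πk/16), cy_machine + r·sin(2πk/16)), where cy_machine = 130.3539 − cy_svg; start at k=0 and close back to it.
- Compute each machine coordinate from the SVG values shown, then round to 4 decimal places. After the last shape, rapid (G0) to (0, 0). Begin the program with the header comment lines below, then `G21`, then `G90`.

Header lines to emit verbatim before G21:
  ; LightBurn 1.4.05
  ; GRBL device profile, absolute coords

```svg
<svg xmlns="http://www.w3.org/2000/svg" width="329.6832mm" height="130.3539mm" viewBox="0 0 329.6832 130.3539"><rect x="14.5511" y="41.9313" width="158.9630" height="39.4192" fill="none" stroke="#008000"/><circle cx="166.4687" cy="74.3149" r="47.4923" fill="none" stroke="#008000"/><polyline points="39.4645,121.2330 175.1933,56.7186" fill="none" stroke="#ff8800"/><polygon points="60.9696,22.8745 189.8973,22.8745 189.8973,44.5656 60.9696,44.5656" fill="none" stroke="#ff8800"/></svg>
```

; LightBurn 1.4.05
; GRBL device profile, absolute coords
G21
G90
G0 X14.5511 Y88.4226
M4 S611
G1 X173.5141 Y88.4226 F2472
G1 X173.5141 Y49.0034 F2472
G1 X14.5511 Y49.0034 F2472
G1 X14.5511 Y88.4226 F2472
G0 X213.9610 Y56.0390
M4 S611
G1 X210.3459 Y74.2135 F2472
G1 X200.0508 Y89.6211 F2472
G1 X184.6432 Y99.9162 F2472
G1 X166.4687 Y103.5313 F2472
G1 X148.2942 Y99.9162 F2472
G1 X132.8866 Y89.6211 F2472
G1 X122.5915 Y74.2135 F2472
G1 X118.9764 Y56.0390 F2472
G1 X122.5915 Y37.8645 F2472
G1 X132.8866 Y22.4569 F2472
G1 X148.2942 Y12.1618 F2472
G1 X166.4687 Y8.5467 F2472
G1 X184.6432 Y12.1618 F2472
G1 X200.0508 Y22.4569 F2472
G1 X210.3459 Y37.8645 F2472
G1 X213.9610 Y56.0390 F2472
G0 X39.4645 Y9.1209
M4 S816
G1 X175.1933 Y73.6353 F1341
G0 X60.9696 Y107.4794
M4 S816
G1 X189.8973 Y107.4794 F1341
G1 X189.8973 Y85.7883 F1341
G1 X60.9696 Y85.7883 F1341
G1 X60.9696 Y107.4794 F1341
M5
G0 X0.0000 Y0.0000

1 u = 1 mm; y_m = 130.3539 − y.

[1] `<rect>` rectangle, #008000→score S611 F2472: (14.5511,88.4226) → (173.5141,88.4226) → (173.5141,49.0034) → (14.5511,49.0034) → (14.5511,88.4226) (closed)

[2] `<circle>` circle, #008000→score S611 F2472: (213.9610,56.0390) → (210.3459,74.2135) → (200.0508,89.6211) → (184.6432,99.9162) → (166.4687,103.5313) → (148.2942,99.9162) → (132.8866,89.6211) → (122.5915,74.2135) → (118.9764,56.0390) → (122.5915,37.8645) → (132.8866,22.4569) → (148.2942,12.1618) → (166.4687,8.5467) → (184.6432,12.1618) → (200.0508,22.4569) → (210.3459,37.8645) → (213.9610,56.0390) (closed)

[3] `<polyline>` line segment, #ff8800→cut S816 F1341: (39.4645,9.1209) → (175.1933,73.6353)

[4] `<polygon>` rectangle, #ff8800→cut S816 F1341: (60.9696,107.4794) → (189.8973,107.4794) → (189.8973,85.7883) → (60.9696,85.7883) → (60.9696,107.4794) (closed)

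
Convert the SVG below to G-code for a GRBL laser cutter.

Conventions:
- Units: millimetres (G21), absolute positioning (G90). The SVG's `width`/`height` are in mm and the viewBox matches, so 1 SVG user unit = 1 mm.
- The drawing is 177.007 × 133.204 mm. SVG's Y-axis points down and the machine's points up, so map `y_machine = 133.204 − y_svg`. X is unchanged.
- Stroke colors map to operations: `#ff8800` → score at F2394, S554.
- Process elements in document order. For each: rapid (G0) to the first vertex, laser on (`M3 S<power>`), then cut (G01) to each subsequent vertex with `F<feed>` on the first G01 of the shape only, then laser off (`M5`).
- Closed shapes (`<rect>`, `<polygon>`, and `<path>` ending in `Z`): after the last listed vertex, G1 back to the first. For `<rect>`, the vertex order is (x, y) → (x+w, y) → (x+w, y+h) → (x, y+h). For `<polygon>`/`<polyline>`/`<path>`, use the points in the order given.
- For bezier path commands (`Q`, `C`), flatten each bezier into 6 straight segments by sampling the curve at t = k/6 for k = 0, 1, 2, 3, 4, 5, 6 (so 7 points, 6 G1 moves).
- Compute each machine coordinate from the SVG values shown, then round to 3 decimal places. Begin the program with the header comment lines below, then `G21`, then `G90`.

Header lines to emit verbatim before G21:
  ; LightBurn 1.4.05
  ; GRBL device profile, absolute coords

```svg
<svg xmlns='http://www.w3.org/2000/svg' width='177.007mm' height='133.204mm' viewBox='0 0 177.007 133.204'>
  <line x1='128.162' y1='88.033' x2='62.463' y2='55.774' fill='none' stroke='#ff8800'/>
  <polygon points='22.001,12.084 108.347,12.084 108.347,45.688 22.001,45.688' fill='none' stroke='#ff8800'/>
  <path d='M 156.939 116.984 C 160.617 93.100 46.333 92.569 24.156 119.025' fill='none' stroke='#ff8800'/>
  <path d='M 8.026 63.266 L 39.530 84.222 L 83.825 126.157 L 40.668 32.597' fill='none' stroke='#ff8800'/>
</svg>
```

Since the viewBox matches the mm dimensions, user units are millimetres directly. The only transform is the Y-flip y_m = 133.204 − y_svg.

Shape 1 is a line segment drawn with `<line>`. Its stroke #ff8800 means score at S554, F2394. After flipping Y the toolpath is (128.162,45.171) → (62.463,77.430).

Shape 2 is a rectangle drawn with `<polygon>`. Its stroke #ff8800 means score at S554, F2394. After flipping Y the toolpath is (22.001,121.120) → (108.347,121.120) → (108.347,87.516) → (22.001,87.516) → (22.001,121.120), returning to the start.

Shape 3 is a cubic bezier drawn with `<path>`. Its stroke #ff8800 means score at S554, F2394. After flipping Y the toolpath is (156.939,16.220) → (149.920,26.199) → (129.077,32.185) → (100.243,34.077) → (69.255,31.774) → (41.948,25.175) → (24.156,14.179).

Shape 4 is a open polyline drawn with `<path>`. Its stroke #ff8800 means score at S554, F2394. After flipping Y the toolpath is (8.026,69.938) → (39.530,48.982) → (83.825,7.047) → (40.668,100.607).

; LightBurn 1.4.05
; GRBL device profile, absolute coords
G21
G90
G0 X128.162 Y45.171
M3 S554
G01 X62.463 Y77.430 F2394
M5
G0 X22.001 Y121.120
M3 S554
G01 X108.347 Y121.120 F2394
G01 X108.347 Y87.516
G01 X22.001 Y87.516
G01 X22.001 Y121.120
M5
G0 X156.939 Y16.220
M3 S554
G01 X149.920 Y26.199 F2394
G01 X129.077 Y32.185
G01 X100.243 Y34.077
G01 X69.255 Y31.774
G01 X41.948 Y25.175
G01 X24.156 Y14.179
M5
G0 X8.026 Y69.938
M3 S554
G01 X39.530 Y48.982 F2394
G01 X83.825 Y7.047
G01 X40.668 Y100.607
M5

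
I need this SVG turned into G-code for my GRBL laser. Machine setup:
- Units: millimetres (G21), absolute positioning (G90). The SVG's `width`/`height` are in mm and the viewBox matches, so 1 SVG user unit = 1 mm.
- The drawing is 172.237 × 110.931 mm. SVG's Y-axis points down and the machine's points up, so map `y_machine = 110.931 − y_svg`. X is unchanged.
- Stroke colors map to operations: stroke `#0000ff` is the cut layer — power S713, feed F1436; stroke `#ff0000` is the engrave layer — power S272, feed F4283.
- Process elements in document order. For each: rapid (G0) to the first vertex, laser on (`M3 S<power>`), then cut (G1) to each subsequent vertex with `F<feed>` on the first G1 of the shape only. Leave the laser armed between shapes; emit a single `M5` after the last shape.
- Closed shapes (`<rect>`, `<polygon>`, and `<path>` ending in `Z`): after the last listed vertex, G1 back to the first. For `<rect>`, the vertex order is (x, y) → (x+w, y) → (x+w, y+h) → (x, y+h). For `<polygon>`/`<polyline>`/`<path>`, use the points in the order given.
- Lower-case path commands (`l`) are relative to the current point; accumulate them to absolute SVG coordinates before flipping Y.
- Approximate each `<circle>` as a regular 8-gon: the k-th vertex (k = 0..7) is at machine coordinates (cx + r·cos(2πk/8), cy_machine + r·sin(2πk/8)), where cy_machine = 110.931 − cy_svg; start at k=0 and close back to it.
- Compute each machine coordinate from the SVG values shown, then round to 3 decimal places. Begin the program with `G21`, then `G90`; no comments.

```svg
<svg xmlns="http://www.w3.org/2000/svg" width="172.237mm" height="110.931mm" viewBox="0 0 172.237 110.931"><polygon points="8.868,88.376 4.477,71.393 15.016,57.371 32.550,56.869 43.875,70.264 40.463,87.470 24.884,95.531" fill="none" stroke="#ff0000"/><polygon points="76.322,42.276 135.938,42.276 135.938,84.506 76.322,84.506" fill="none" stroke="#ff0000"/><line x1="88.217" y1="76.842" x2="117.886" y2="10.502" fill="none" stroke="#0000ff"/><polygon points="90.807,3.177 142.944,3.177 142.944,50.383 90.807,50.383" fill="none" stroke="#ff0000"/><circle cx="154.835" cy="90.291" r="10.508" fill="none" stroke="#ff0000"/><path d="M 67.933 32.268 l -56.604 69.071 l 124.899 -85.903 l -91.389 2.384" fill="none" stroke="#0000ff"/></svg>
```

Since the viewBox matches the mm dimensions, user units are millimetres directly. The only transform is the Y-flip y_m = 110.931 − y_svg.

Shape 1 is a regular polygon drawn with `<polygon>`. Its stroke #ff0000 means engrave at S272, F4283. After flipping Y the toolpath is (8.868,22.555) → (4.477,39.538) → (15.016,53.560) → (32.550,54.062) → (43.875,40.667) → (40.463,23.461) → (24.884,15.400) → (8.868,22.555), returning to the start.

Shape 2 is a rectangle drawn with `<polygon>`. Its stroke #ff0000 means engrave at S272, F4283. After flipping Y the toolpath is (76.322,68.655) → (135.938,68.655) → (135.938,26.425) → (76.322,26.425) → (76.322,68.655), returning to the start.

Shape 3 is a line segment drawn with `<line>`. Its stroke #0000ff means cut at S713, F1436. After flipping Y the toolpath is (88.217,34.089) → (117.886,100.429).

Shape 4 is a rectangle drawn with `<polygon>`. Its stroke #ff0000 means engrave at S272, F4283. After flipping Y the toolpath is (90.807,107.754) → (142.944,107.754) → (142.944,60.548) → (90.807,60.548) → (90.807,107.754), returning to the start.

Shape 5 is a circle drawn with `<circle>`. Its stroke #ff0000 means engrave at S272, F4283. After flipping Y the toolpath is (165.343,20.640) → (162.265,28.070) → (154.835,31.148) → (147.405,28.070) → (144.327,20.640) → (147.405,13.210) → (154.835,10.132) → (162.265,13.210) → (165.343,20.640), returning to the start.

Shape 6 is a open polyline drawn with `<path>`. Its stroke #0000ff means cut at S713, F1436. After flipping Y the toolpath is (67.933,78.663) → (11.329,9.592) → (136.228,95.495) → (44.839,93.111).

G21
G90
G0 X8.868 Y22.555
M3 S272
G1 X4.477 Y39.538 F4283
G1 X15.016 Y53.560
G1 X32.550 Y54.062
G1 X43.875 Y40.667
G1 X40.463 Y23.461
G1 X24.884 Y15.400
G1 X8.868 Y22.555
G0 X76.322 Y68.655
M3 S272
G1 X135.938 Y68.655 F4283
G1 X135.938 Y26.425
G1 X76.322 Y26.425
G1 X76.322 Y68.655
G0 X88.217 Y34.089
M3 S713
G1 X117.886 Y100.429 F1436
G0 X90.807 Y107.754
M3 S272
G1 X142.944 Y107.754 F4283
G1 X142.944 Y60.548
G1 X90.807 Y60.548
G1 X90.807 Y107.754
G0 X165.343 Y20.640
M3 S272
G1 X162.265 Y28.070 F4283
G1 X154.835 Y31.148
G1 X147.405 Y28.070
G1 X144.327 Y20.640
G1 X147.405 Y13.210
G1 X154.835 Y10.132
G1 X162.265 Y13.210
G1 X165.343 Y20.640
G0 X67.933 Y78.663
M3 S713
G1 X11.329 Y9.592 F1436
G1 X136.228 Y95.495
G1 X44.839 Y93.111
M5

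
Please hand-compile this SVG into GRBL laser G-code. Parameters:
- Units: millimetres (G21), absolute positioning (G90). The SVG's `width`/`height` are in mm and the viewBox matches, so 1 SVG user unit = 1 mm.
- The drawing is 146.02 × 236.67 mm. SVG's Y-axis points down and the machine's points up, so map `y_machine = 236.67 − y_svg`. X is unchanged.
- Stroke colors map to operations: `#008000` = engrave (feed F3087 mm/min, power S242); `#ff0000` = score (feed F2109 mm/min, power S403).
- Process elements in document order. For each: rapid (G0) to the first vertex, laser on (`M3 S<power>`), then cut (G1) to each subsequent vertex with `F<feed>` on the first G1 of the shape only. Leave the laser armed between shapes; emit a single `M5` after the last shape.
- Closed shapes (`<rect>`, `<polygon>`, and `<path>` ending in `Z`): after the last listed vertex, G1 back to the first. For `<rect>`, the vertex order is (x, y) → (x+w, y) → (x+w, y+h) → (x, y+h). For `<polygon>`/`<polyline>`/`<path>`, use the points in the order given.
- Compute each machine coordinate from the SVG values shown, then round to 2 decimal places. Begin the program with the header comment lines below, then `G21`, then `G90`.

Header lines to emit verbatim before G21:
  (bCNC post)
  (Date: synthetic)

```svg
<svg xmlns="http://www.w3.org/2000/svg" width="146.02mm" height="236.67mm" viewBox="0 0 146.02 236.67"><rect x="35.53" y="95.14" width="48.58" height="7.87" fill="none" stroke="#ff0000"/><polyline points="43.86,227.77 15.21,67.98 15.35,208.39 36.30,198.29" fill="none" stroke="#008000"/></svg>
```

(bCNC post)
(Date: synthetic)
G21
G90
G0 X35.53 Y141.53
M3 S403
G1 X84.11 Y141.53 F2109
G1 X84.11 Y133.66
G1 X35.53 Y133.66
G1 X35.53 Y141.53
G0 X43.86 Y8.90
M3 S242
G1 X15.21 Y168.69 F3087
G1 X15.35 Y28.28
G1 X36.30 Y38.38
M5

Since the viewBox matches the mm dimensions, user units are millimetres directly. The only transform is the Y-flip y_m = 236.67 − y_svg.

Shape 1 is a rectangle drawn with `<rect>`. Its stroke #ff0000 means score at S403, F2109. After flipping Y the toolpath is (35.53,141.53) → (84.11,141.53) → (84.11,133.66) → (35.53,133.66) → (35.53,141.53), returning to the start.

Shape 2 is a open polyline drawn with `<polyline>`. Its stroke #008000 means engrave at S242, F3087. After flipping Y the toolpath is (43.86,8.90) → (15.21,168.69) → (15.35,28.28) → (36.30,38.38).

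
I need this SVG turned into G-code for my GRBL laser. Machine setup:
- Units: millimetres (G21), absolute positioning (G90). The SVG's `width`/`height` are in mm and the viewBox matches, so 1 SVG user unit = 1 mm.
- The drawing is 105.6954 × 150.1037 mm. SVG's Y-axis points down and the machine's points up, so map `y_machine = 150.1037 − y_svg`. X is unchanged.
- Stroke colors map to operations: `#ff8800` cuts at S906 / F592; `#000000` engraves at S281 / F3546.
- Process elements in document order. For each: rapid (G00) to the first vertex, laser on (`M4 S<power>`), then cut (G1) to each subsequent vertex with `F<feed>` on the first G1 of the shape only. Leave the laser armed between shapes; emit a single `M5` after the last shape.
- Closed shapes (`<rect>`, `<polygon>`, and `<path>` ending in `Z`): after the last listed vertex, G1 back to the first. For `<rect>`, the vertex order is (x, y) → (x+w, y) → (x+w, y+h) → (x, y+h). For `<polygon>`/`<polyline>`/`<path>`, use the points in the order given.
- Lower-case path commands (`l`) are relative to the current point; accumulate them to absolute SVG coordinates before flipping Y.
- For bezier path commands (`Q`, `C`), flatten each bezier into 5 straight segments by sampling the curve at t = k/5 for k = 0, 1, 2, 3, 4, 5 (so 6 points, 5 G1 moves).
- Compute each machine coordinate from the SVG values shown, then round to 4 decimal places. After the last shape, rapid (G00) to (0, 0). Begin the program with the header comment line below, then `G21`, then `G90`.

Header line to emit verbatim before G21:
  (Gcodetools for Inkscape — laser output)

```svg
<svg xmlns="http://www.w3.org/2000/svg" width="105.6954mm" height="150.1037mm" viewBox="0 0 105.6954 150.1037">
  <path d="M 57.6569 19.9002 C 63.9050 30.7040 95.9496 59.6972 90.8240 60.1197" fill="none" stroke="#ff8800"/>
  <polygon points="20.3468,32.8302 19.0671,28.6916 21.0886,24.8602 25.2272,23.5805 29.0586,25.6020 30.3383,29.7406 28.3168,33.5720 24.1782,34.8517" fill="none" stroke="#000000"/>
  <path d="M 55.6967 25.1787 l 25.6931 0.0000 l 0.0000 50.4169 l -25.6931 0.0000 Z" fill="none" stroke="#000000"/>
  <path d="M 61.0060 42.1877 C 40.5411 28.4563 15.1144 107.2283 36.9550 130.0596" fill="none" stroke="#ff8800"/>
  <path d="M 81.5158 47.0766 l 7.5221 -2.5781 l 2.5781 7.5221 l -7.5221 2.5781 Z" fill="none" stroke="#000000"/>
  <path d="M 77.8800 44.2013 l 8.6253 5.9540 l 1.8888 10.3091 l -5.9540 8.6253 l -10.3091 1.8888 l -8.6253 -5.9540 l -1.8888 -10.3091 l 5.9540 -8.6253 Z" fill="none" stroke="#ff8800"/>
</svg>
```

Since the viewBox matches the mm dimensions, user units are millimetres directly. The only transform is the Y-flip y_m = 150.1037 − y_svg.

Shape 1 is a cubic bezier drawn with `<path>`. Its stroke #ff8800 means cut at S906, F592. After flipping Y the toolpath is (57.6569,130.2035) → (63.9976,121.9126) → (73.5071,111.5007) → (83.1629,101.2123) → (89.9427,93.2919) → (90.8240,89.9840).

Shape 2 is a regular polygon drawn with `<polygon>`. Its stroke #000000 means engrave at S281, F3546. After flipping Y the toolpath is (20.3468,117.2735) → (19.0671,121.4121) → (21.0886,125.2435) → (25.2272,126.5232) → (29.0586,124.5017) → (30.3383,120.3631) → (28.3168,116.5317) → (24.1782,115.2520) → (20.3468,117.2735), returning to the start.

Shape 3 is a rectangle drawn with `<path>`. Its stroke #000000 means engrave at S281, F3546. After flipping Y the toolpath is (55.6967,124.9250) → (81.3898,124.9250) → (81.3898,74.5081) → (55.6967,74.5081) → (55.6967,124.9250), returning to the start.

Shape 4 is a cubic bezier drawn with `<path>`. Its stroke #ff8800 means cut at S906, F592. After flipping Y the toolpath is (61.0060,107.9160) → (48.5495,106.2420) → (37.4091,89.4925) → (30.0919,64.7928) → (29.1049,39.2682) → (36.9550,20.0441).

Shape 5 is a regular polygon drawn with `<path>`. Its stroke #000000 means engrave at S281, F3546. After flipping Y the toolpath is (81.5158,103.0271) → (89.0379,105.6052) → (91.6160,98.0831) → (84.0939,95.5050) → (81.5158,103.0271), returning to the start.

Shape 6 is a regular polygon drawn with `<path>`. Its stroke #ff8800 means cut at S906, F592. After flipping Y the toolpath is (77.8800,105.9024) → (86.5053,99.9484) → (88.3941,89.6393) → (82.4401,81.0140) → (72.1310,79.1252) → (63.5057,85.0792) → (61.6169,95.3883) → (67.5709,104.0136) → (77.8800,105.9024), returning to the start.

(Gcodetools for Inkscape — laser output)
G21
G90
G00 X57.6569 Y130.2035
M4 S906
G1 X63.9976 Y121.9126 F592
G1 X73.5071 Y111.5007
G1 X83.1629 Y101.2123
G1 X89.9427 Y93.2919
G1 X90.8240 Y89.9840
G00 X20.3468 Y117.2735
M4 S281
G1 X19.0671 Y121.4121 F3546
G1 X21.0886 Y125.2435
G1 X25.2272 Y126.5232
G1 X29.0586 Y124.5017
G1 X30.3383 Y120.3631
G1 X28.3168 Y116.5317
G1 X24.1782 Y115.2520
G1 X20.3468 Y117.2735
G00 X55.6967 Y124.9250
M4 S281
G1 X81.3898 Y124.9250 F3546
G1 X81.3898 Y74.5081
G1 X55.6967 Y74.5081
G1 X55.6967 Y124.9250
G00 X61.0060 Y107.9160
M4 S906
G1 X48.5495 Y106.2420 F592
G1 X37.4091 Y89.4925
G1 X30.0919 Y64.7928
G1 X29.1049 Y39.2682
G1 X36.9550 Y20.0441
G00 X81.5158 Y103.0271
M4 S281
G1 X89.0379 Y105.6052 F3546
G1 X91.6160 Y98.0831
G1 X84.0939 Y95.5050
G1 X81.5158 Y103.0271
G00 X77.8800 Y105.9024
M4 S906
G1 X86.5053 Y99.9484 F592
G1 X88.3941 Y89.6393
G1 X82.4401 Y81.0140
G1 X72.1310 Y79.1252
G1 X63.5057 Y85.0792
G1 X61.6169 Y95.3883
G1 X67.5709 Y104.0136
G1 X77.8800 Y105.9024
M5
G00 X0.0000 Y0.0000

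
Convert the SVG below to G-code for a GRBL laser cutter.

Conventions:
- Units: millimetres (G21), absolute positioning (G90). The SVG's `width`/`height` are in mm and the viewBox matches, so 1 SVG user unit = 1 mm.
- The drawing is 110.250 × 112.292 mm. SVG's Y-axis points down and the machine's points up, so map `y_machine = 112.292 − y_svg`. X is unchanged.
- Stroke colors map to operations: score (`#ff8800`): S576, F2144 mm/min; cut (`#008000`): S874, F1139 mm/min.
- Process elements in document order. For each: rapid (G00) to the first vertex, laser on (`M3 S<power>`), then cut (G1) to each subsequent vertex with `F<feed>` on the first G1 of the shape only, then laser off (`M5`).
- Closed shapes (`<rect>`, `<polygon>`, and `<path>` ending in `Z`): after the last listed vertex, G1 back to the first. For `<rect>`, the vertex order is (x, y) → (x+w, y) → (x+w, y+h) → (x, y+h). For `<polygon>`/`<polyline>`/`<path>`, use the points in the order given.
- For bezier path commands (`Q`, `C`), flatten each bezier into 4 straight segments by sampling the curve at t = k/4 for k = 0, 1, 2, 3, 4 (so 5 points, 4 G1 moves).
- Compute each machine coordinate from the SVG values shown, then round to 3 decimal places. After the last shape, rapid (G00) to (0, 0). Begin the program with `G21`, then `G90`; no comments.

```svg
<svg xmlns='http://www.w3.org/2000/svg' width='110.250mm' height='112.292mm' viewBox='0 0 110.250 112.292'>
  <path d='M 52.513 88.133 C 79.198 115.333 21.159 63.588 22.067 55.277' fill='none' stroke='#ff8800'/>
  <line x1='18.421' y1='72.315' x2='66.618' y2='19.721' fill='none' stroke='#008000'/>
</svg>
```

G21
G90
G00 X52.513 Y24.159
M3 S576
G1 X58.886 Y16.649 F2144
G1 X46.956 Y27.270
G1 X30.194 Y44.550
G1 X22.067 Y57.015
M5
G00 X18.421 Y39.977
M3 S874
G1 X66.618 Y92.571 F1139
M5
G00 X0.000 Y0.000

Since the viewBox matches the mm dimensions, user units are millimetres directly. The only transform is the Y-flip y_m = 112.292 − y_svg.

Shape 1 is a cubic bezier drawn with `<path>`. Its stroke #ff8800 means score at S576, F2144. After flipping Y the toolpath is (52.513,24.159) → (58.886,16.649) → (46.956,27.270) → (30.194,44.550) → (22.067,57.015).

Shape 2 is a line segment drawn with `<line>`. Its stroke #008000 means cut at S874, F1139. After flipping Y the toolpath is (18.421,39.977) → (66.618,92.571).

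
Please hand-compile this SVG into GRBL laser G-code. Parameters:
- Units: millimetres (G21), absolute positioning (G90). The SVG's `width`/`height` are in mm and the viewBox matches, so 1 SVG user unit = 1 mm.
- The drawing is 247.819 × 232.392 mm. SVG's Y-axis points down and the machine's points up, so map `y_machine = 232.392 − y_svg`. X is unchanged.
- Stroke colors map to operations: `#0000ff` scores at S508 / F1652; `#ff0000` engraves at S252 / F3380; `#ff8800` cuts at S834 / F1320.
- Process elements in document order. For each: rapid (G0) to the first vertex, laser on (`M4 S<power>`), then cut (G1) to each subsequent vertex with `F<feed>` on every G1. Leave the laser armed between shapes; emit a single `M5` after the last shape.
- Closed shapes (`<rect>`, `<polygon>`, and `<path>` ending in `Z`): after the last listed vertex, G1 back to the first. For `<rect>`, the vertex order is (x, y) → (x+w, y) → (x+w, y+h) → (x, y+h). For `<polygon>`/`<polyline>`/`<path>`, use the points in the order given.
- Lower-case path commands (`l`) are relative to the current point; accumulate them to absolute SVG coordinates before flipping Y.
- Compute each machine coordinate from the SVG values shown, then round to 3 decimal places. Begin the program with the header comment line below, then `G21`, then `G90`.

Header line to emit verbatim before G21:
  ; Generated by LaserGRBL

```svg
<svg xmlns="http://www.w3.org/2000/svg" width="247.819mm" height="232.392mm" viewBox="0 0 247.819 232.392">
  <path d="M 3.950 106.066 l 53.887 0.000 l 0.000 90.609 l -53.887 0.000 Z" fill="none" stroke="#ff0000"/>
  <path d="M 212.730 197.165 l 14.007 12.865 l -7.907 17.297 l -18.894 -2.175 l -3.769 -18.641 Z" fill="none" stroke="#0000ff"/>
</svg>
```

; Generated by LaserGRBL
G21
G90
G0 X3.950 Y126.326
M4 S252
G1 X57.837 Y126.326 F3380
G1 X57.837 Y35.717 F3380
G1 X3.950 Y35.717 F3380
G1 X3.950 Y126.326 F3380
G0 X212.730 Y35.227
M4 S508
G1 X226.737 Y22.362 F1652
G1 X218.830 Y5.065 F1652
G1 X199.936 Y7.240 F1652
G1 X196.167 Y25.881 F1652
G1 X212.730 Y35.227 F1652
M5

Since the viewBox matches the mm dimensions, user units are millimetres directly. The only transform is the Y-flip y_m = 232.392 − y_svg.

Shape 1 is a rectangle drawn with `<path>`. Its stroke #ff0000 means engrave at S252, F3380. After flipping Y the toolpath is (3.950,126.326) → (57.837,126.326) → (57.837,35.717) → (3.950,35.717) → (3.950,126.326), returning to the start.

Shape 2 is a regular polygon drawn with `<path>`. Its stroke #0000ff means score at S508, F1652. After flipping Y the toolpath is (212.730,35.227) → (226.737,22.362) → (218.830,5.065) → (199.936,7.240) → (196.167,25.881) → (212.730,35.227), returning to the start.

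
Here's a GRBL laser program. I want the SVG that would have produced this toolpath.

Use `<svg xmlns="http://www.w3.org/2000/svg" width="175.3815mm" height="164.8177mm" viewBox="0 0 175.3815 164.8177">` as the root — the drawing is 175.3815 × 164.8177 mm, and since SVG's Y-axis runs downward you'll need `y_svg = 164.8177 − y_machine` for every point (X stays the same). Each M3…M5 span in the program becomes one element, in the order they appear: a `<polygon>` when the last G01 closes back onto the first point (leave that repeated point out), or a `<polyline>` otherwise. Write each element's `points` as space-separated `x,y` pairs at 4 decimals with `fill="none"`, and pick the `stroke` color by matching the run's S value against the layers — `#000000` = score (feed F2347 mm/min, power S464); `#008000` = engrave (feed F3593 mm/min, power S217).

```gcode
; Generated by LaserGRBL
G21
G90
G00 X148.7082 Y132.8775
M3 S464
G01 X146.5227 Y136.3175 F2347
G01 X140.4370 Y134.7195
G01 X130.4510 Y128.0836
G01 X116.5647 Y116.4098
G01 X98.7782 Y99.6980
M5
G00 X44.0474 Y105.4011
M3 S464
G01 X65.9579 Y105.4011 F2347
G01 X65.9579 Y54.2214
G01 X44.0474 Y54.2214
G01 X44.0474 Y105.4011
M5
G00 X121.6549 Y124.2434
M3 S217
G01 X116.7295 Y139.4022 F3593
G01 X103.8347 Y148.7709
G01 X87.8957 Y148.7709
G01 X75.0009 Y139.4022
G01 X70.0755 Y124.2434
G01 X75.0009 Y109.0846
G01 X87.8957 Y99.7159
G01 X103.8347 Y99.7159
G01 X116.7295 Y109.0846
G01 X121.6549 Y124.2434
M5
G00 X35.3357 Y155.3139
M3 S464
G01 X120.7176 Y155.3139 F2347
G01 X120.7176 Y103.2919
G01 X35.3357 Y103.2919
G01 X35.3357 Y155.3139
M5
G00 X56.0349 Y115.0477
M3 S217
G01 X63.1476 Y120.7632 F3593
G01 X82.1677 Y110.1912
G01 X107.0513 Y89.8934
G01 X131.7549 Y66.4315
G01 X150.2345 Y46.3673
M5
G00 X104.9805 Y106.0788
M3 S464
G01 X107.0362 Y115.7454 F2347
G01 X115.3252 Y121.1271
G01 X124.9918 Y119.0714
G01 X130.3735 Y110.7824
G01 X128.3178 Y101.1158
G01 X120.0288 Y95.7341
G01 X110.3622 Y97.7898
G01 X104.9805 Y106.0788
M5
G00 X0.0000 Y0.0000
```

Machine Y-up, SVG Y-down with viewBox height 164.8177, so y_svg = 164.8177 − y_machine; X carries over.

Run 1: the run's S464 means `#000000` (score). The run is open, so emit a `<polyline>` with points (Y-flipped): 148.7082,31.9402 146.5227,28.5002 140.4370,30.0982 130.4510,36.7341 116.5647,48.4079 98.7782,65.1197.

Run 2: power S464 maps to stroke `#000000` (score). The run returns to its start, so emit a `<polygon>` with points (Y-flipped): 44.0474,59.4166 65.9579,59.4166 65.9579,110.5963 44.0474,110.5963.

Run 3: power S217 maps to stroke `#008000` (engrave). The run returns to its start, so emit a `<polygon>` with points (Y-flipped): 121.6549,40.5743 116.7295,25.4155 103.8347,16.0468 87.8957,16.0468 75.0009,25.4155 70.0755,40.5743 75.0009,55.7331 87.8957,65.1018 103.8347,65.1018 116.7295,55.7331.

Run 4: power S464 maps to stroke `#000000` (score). The run returns to its start, so emit a `<polygon>` with points (Y-flipped): 35.3357,9.5038 120.7176,9.5038 120.7176,61.5258 35.3357,61.5258.

Run 5: power S217 maps to stroke `#008000` (engrave). The run is open, so emit a `<polyline>` with points (Y-flipped): 56.0349,49.7700 63.1476,44.0545 82.1677,54.6265 107.0513,74.9243 131.7549,98.3862 150.2345,118.4504.

Run 6: the run's S464 means `#000000` (score). The run returns to its start, so emit a `<polygon>` with points (Y-flipped): 104.9805,58.7389 107.0362,49.0723 115.3252,43.6906 124.9918,45.7463 130.3735,54.0353 128.3178,63.7019 120.0288,69.0836 110.3622,67.0279.

<svg xmlns="http://www.w3.org/2000/svg" width="175.3815mm" height="164.8177mm" viewBox="0 0 175.3815 164.8177">
  <polyline points="148.7082,31.9402 146.5227,28.5002 140.4370,30.0982 130.4510,36.7341 116.5647,48.4079 98.7782,65.1197" fill="none" stroke="#000000"/>
  <polygon points="44.0474,59.4166 65.9579,59.4166 65.9579,110.5963 44.0474,110.5963" fill="none" stroke="#000000"/>
  <polygon points="121.6549,40.5743 116.7295,25.4155 103.8347,16.0468 87.8957,16.0468 75.0009,25.4155 70.0755,40.5743 75.0009,55.7331 87.8957,65.1018 103.8347,65.1018 116.7295,55.7331" fill="none" stroke="#008000"/>
  <polygon points="35.3357,9.5038 120.7176,9.5038 120.7176,61.5258 35.3357,61.5258" fill="none" stroke="#000000"/>
  <polyline points="56.0349,49.7700 63.1476,44.0545 82.1677,54.6265 107.0513,74.9243 131.7549,98.3862 150.2345,118.4504" fill="none" stroke="#008000"/>
  <polygon points="104.9805,58.7389 107.0362,49.0723 115.3252,43.6906 124.9918,45.7463 130.3735,54.0353 128.3178,63.7019 120.0288,69.0836 110.3622,67.0279" fill="none" stroke="#000000"/>
</svg>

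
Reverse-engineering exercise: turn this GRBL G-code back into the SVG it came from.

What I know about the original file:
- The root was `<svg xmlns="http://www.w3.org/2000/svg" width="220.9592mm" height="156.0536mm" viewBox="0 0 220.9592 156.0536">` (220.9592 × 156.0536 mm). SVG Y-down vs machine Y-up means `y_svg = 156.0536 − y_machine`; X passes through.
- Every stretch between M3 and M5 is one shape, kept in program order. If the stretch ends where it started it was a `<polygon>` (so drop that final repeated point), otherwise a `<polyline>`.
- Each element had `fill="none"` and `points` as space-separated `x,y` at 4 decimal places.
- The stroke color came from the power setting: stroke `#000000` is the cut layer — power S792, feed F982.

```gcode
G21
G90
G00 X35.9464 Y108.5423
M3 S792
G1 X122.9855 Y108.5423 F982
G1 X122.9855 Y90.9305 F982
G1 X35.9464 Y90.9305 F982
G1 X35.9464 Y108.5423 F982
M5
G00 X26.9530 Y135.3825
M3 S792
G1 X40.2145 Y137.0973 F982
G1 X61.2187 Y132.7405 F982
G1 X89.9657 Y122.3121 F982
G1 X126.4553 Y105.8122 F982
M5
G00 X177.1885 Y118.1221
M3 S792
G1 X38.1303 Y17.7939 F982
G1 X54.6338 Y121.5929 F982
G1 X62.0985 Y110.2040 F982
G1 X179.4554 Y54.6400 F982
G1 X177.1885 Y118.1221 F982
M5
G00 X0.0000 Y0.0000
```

Each laser-on run becomes one SVG element. Flip Y back into SVG space with y_svg = 156.0536 − y_machine. Every run uses S792, so all elements get stroke `#000000` (cut).

Run 1: The run returns to its start, so emit a `<polygon>` with points (Y-flipped): 35.9464,47.5113 122.9855,47.5113 122.9855,65.1231 35.9464,65.1231.

Run 2: The run is open, so emit a `<polyline>` with points (Y-flipped): 26.9530,20.6711 40.2145,18.9563 61.2187,23.3131 89.9657,33.7415 126.4553,50.2414.

Run 3: The run returns to its start, so emit a `<polygon>` with points (Y-flipped): 177.1885,37.9315 38.1303,138.2597 54.6338,34.4607 62.0985,45.8496 179.4554,101.4136.

<svg xmlns="http://www.w3.org/2000/svg" width="220.9592mm" height="156.0536mm" viewBox="0 0 220.9592 156.0536">
  <polygon points="35.9464,47.5113 122.9855,47.5113 122.9855,65.1231 35.9464,65.1231" fill="none" stroke="#000000"/>
  <polyline points="26.9530,20.6711 40.2145,18.9563 61.2187,23.3131 89.9657,33.7415 126.4553,50.2414" fill="none" stroke="#000000"/>
  <polygon points="177.1885,37.9315 38.1303,138.2597 54.6338,34.4607 62.0985,45.8496 179.4554,101.4136" fill="none" stroke="#000000"/>
</svg>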